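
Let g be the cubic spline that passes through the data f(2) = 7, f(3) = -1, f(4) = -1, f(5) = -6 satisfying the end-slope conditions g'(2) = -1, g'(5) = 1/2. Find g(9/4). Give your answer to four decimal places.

Put M_i = g'' at the i-th knot. Here h = (1, 1, 1) and Δ = (-8, 0, -5), so the interior equations h_(i-1)·M_(i-1) + 2(h_(i-1)+h_i)·M_i + h_i·M_(i+1) = 6(Δ_i − Δ_(i-1)) read
  1·M_0 + 4·M_1 + 1·M_2 = 6(Δ_1 - Δ_0) = 48
  1·M_1 + 4·M_2 + 1·M_3 = 6(Δ_2 - Δ_1) = -30
Clamped end conditions give two more equations: 2h_0·M_0 + h_0·M_1 = 6(Δ_0 - g'(2)) = -42 and h_2·M_2 + 2h_2·M_3 = 6(g'(5) - Δ_2) = 33.
Forward elimination and back-substitution give M_0 = -169/5, M_1 = 128/5, M_2 = -103/5, M_3 = 134/5.
On [2, 3], g(t) = 7 - 1·(t - 2) - 169/10·(t - 2)² + 99/10·(t - 2)³.
With (t - 2) = 1/4: g(9/4) = 3743/640.

5.8484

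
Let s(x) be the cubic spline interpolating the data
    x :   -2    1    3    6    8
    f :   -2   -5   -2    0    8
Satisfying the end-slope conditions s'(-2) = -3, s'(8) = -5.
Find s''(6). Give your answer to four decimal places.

6.1126

Put M_i = s'' at the i-th knot. Here h = (3, 2, 3, 2) and Δ = (-1, 3/2, 2/3, 4), so the interior equations h_(i-1)·M_(i-1) + 2(h_(i-1)+h_i)·M_i + h_i·M_(i+1) = 6(Δ_i − Δ_(i-1)) read
  3·M_0 + 10·M_1 + 2·M_2 = 6(Δ_1 - Δ_0) = 15
  2·M_1 + 10·M_2 + 3·M_3 = 6(Δ_2 - Δ_1) = -5
  3·M_2 + 10·M_3 + 2·M_4 = 6(Δ_3 - Δ_2) = 20
Clamped end conditions give two more equations: 2h_0·M_0 + h_0·M_1 = 6(Δ_0 - s'(-2)) = 12 and h_3·M_3 + 2h_3·M_4 = 6(s'(8) - Δ_3) = -54.
Forward elimination and back-substitution give M_0 = 503/435, M_1 = 734/435, M_2 = -1162/435, M_3 = 2659/435, M_4 = -7202/435.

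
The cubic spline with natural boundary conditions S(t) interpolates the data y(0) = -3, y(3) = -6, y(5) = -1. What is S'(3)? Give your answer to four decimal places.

With σ_i denoting the second derivative at x_i, h_i = 3, 2, and Δ_i = (y_(i+1) − y_i)/h_i = -1, 5/2:
  3·σ_0 + 10·σ_1 + 2·σ_2 = 6(Δ_1 - Δ_0) = 21
Natural end conditions: σ_0 = σ_2 = 0.
Solving the tridiagonal system: σ_0 = 0, σ_1 = 21/10, σ_2 = 0.
On [3, 5], S'(t) = b_1 + 2c_1·(t - 3) + 3d_1·(t - 3)² with b_1 = Δ_1 - h_1(2σ_1 + σ_2)/6 = 11/10, c_1 = σ_1/2 = 21/20, d_1 = (σ_2 - σ_1)/(6h_1) = -7/40. So S'(3) = 11/10.

1.1000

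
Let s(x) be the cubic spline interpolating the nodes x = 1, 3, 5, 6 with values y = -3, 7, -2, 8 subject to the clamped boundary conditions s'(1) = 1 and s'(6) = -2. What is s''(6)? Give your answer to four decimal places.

Let M_i = s''(x_i). Step sizes h_i = 2, 2, 1; slopes of the chords Δ_i = (y_(i+1) - y_i)/h_i = 5, -9/2, 10.
  2·M_0 + 8·M_1 + 2·M_2 = 6(Δ_1 - Δ_0) = -57
  2·M_1 + 6·M_2 + 1·M_3 = 6(Δ_2 - Δ_1) = 87
Clamped end conditions give two more equations: 2h_0·M_0 + h_0·M_1 = 6(Δ_0 - s'(1)) = 24 and h_2·M_2 + 2h_2·M_3 = 6(s'(6) - Δ_2) = -72.
Forward elimination and back-substitution give M_0 = 693/46, M_1 = -417/23, M_2 = 666/23, M_3 = -1161/23.

-50.4783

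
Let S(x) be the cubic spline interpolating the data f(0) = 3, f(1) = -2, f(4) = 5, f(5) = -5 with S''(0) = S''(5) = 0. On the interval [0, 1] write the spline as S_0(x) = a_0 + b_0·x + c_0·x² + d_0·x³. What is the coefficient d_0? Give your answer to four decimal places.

1.7394

Write σ_i for S''(x_i). With h_i = 1, 3, 1 and divided differences Δ_i = -5, 7/3, -10, the continuity of S' gives the tridiagonal system
  1·σ_0 + 8·σ_1 + 3·σ_2 = 6(Δ_1 - Δ_0) = 44
  3·σ_1 + 8·σ_2 + 1·σ_3 = 6(Δ_2 - Δ_1) = -74
Natural end conditions: σ_0 = σ_3 = 0.
Solving: σ_0 = 0, σ_1 = 574/55, σ_2 = -724/55, σ_3 = 0.
On [0, 1], with S_0(x) = a_0 + b_0·x + c_0·x² + d_0·x³: c_0 = σ_0/2 = 0, d_0 = (σ_1 - σ_0)/(6h_0) = 287/165, b_0 = Δ_0 - h_0(2σ_0 + σ_1)/6 = -1112/165.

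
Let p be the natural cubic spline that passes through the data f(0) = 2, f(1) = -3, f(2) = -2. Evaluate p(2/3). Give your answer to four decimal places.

-1.8889

With M_i denoting the second derivative at x_i, h_i = 1, 1, and Δ_i = (y_(i+1) − y_i)/h_i = -5, 1:
  1·M_0 + 4·M_1 + 1·M_2 = 6(Δ_1 - Δ_0) = 36
Natural end conditions: M_0 = M_2 = 0.
Solving the tridiagonal system: M_0 = 0, M_1 = 9, M_2 = 0.
On [0, 1], p(t) = 2 - 13/2·t + 0·t² + 3/2·t³.
With t = 2/3: p(2/3) = -17/9.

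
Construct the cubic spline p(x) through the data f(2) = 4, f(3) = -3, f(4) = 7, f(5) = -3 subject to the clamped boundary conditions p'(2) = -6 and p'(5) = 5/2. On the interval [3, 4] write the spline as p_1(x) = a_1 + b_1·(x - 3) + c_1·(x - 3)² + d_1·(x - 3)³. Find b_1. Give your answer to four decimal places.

4.1667

Put m_i = p'' at the i-th knot. Here h = (1, 1, 1) and Δ = (-7, 10, -10), so the interior equations h_(i-1)·m_(i-1) + 2(h_(i-1)+h_i)·m_i + h_i·m_(i+1) = 6(Δ_i − Δ_(i-1)) read
  1·m_0 + 4·m_1 + 1·m_2 = 6(Δ_1 - Δ_0) = 102
  1·m_1 + 4·m_2 + 1·m_3 = 6(Δ_2 - Δ_1) = -120
Clamped end conditions give two more equations: 2h_0·m_0 + h_0·m_1 = 6(Δ_0 - p'(2)) = -6 and h_2·m_2 + 2h_2·m_3 = 6(p'(5) - Δ_2) = 75.
Forward elimination and back-substitution give m_0 = -79/3, m_1 = 140/3, m_2 = -175/3, m_3 = 200/3.
On [3, 4], with p_1(x) = a_1 + b_1·(x - 3) + c_1·(x - 3)² + d_1·(x - 3)³: c_1 = m_1/2 = 70/3, d_1 = (m_2 - m_1)/(6h_1) = -35/2, b_1 = Δ_1 - h_1(2m_1 + m_2)/6 = 25/6.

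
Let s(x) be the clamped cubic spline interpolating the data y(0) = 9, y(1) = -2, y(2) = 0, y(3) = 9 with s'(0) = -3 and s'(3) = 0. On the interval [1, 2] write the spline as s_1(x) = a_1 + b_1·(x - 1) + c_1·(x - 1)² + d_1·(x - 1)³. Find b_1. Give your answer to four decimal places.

Let m_i = s''(x_i). Step sizes h_i = 1, 1, 1; slopes of the chords Δ_i = (y_(i+1) - y_i)/h_i = -11, 2, 9.
  1·m_0 + 4·m_1 + 1·m_2 = 6(Δ_1 - Δ_0) = 78
  1·m_1 + 4·m_2 + 1·m_3 = 6(Δ_2 - Δ_1) = 42
Clamped end conditions give two more equations: 2h_0·m_0 + h_0·m_1 = 6(Δ_0 - s'(0)) = -48 and h_2·m_2 + 2h_2·m_3 = 6(s'(3) - Δ_2) = -54.
Hence m_0 = -184/5, m_1 = 128/5, m_2 = 62/5, m_3 = -166/5.
On [1, 2], with s_1(x) = a_1 + b_1·(x - 1) + c_1·(x - 1)² + d_1·(x - 1)³: c_1 = m_1/2 = 64/5, d_1 = (m_2 - m_1)/(6h_1) = -11/5, b_1 = Δ_1 - h_1(2m_1 + m_2)/6 = -43/5.

-8.6000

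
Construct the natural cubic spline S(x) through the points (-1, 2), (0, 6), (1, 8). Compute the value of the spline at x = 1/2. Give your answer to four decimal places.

Let σ_i = S''(x_i). Step sizes h_i = 1, 1; slopes of the chords Δ_i = (y_(i+1) - y_i)/h_i = 4, 2.
  1·σ_0 + 4·σ_1 + 1·σ_2 = 6(Δ_1 - Δ_0) = -12
Natural end conditions: σ_0 = σ_2 = 0.
Hence σ_0 = 0, σ_1 = -3, σ_2 = 0.
On [0, 1], S(x) = 6 + 3·x - 3/2·x² + 1/2·x³.
With x = 1/2: S(1/2) = 115/16.

7.1875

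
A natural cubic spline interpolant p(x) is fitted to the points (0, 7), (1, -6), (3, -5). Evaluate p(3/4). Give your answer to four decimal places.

-3.4883

Put M_i = p'' at the i-th knot. Here h = (1, 2) and Δ = (-13, 1/2), so the interior equations h_(i-1)·M_(i-1) + 2(h_(i-1)+h_i)·M_i + h_i·M_(i+1) = 6(Δ_i − Δ_(i-1)) read
  1·M_0 + 6·M_1 + 2·M_2 = 6(Δ_1 - Δ_0) = 81
Natural end conditions: M_0 = M_2 = 0.
Solving the tridiagonal system: M_0 = 0, M_1 = 27/2, M_2 = 0.
On [0, 1], p(x) = 7 - 61/4·x + 0·x² + 9/4·x³.
With x = 3/4: p(3/4) = -893/256.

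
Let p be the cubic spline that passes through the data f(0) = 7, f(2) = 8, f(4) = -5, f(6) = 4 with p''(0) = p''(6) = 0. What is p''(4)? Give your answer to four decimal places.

Let m_i = p''(x_i). Step sizes h_i = 2, 2, 2; slopes of the chords Δ_i = (y_(i+1) - y_i)/h_i = 1/2, -13/2, 9/2.
  2·m_0 + 8·m_1 + 2·m_2 = 6(Δ_1 - Δ_0) = -42
  2·m_1 + 8·m_2 + 2·m_3 = 6(Δ_2 - Δ_1) = 66
Natural end conditions: m_0 = m_3 = 0.
Solving: m_0 = 0, m_1 = -39/5, m_2 = 51/5, m_3 = 0.

10.2000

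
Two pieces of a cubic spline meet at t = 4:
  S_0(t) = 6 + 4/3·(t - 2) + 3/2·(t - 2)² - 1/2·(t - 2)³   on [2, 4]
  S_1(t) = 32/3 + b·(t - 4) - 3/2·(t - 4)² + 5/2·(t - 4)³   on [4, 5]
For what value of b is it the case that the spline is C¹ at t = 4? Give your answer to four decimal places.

1.3333

S_0'(t) = 4/3 + 3·(t - 2) - 3/2·(t - 2)², so S_0'(4) = 4/3. On the right, S_1'(4) = b, so b = 4/3.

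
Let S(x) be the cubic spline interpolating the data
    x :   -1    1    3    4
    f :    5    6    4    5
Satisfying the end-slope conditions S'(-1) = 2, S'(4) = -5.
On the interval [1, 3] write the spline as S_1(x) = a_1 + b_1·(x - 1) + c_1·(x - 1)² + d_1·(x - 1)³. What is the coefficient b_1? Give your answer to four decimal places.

With M_i denoting the second derivative at x_i, h_i = 2, 2, 1, and Δ_i = (y_(i+1) − y_i)/h_i = 1/2, -1, 1:
  2·M_0 + 8·M_1 + 2·M_2 = 6(Δ_1 - Δ_0) = -9
  2·M_1 + 6·M_2 + 1·M_3 = 6(Δ_2 - Δ_1) = 12
Clamped end conditions give two more equations: 2h_0·M_0 + h_0·M_1 = 6(Δ_0 - S'(-1)) = -9 and h_2·M_2 + 2h_2·M_3 = 6(S'(4) - Δ_2) = -36.
Forward elimination and back-substitution give M_0 = -47/46, M_1 = -113/46, M_2 = 146/23, M_3 = -487/23.
On [1, 3], with S_1(x) = a_1 + b_1·(x - 1) + c_1·(x - 1)² + d_1·(x - 1)³: c_1 = M_1/2 = -113/92, d_1 = (M_2 - M_1)/(6h_1) = 135/184, b_1 = Δ_1 - h_1(2M_1 + M_2)/6 = -34/23.

-1.4783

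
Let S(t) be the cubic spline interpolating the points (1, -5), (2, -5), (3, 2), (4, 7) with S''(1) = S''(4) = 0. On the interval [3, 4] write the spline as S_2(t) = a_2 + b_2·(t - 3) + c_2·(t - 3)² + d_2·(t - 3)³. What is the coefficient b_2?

With m_i denoting the second derivative at x_i, h_i = 1, 1, 1, and Δ_i = (y_(i+1) − y_i)/h_i = 0, 7, 5:
  1·m_0 + 4·m_1 + 1·m_2 = 6(Δ_1 - Δ_0) = 42
  1·m_1 + 4·m_2 + 1·m_3 = 6(Δ_2 - Δ_1) = -12
Natural end conditions: m_0 = m_3 = 0.
Forward elimination and back-substitution give m_0 = 0, m_1 = 12, m_2 = -6, m_3 = 0.
On [3, 4], with S_2(t) = a_2 + b_2·(t - 3) + c_2·(t - 3)² + d_2·(t - 3)³: c_2 = m_2/2 = -3, d_2 = (m_3 - m_2)/(6h_2) = 1, b_2 = Δ_2 - h_2(2m_2 + m_3)/6 = 7.

7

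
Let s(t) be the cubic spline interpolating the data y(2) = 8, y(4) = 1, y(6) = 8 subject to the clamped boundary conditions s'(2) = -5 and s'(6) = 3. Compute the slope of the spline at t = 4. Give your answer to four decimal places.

0.5000

Put σ_i = s'' at the i-th knot. Here h = (2, 2) and Δ = (-7/2, 7/2), so the interior equations h_(i-1)·σ_(i-1) + 2(h_(i-1)+h_i)·σ_i + h_i·σ_(i+1) = 6(Δ_i − Δ_(i-1)) read
  2·σ_0 + 8·σ_1 + 2·σ_2 = 6(Δ_1 - Δ_0) = 42
Clamped end conditions give two more equations: 2h_0·σ_0 + h_0·σ_1 = 6(Δ_0 - s'(2)) = 9 and h_1·σ_1 + 2h_1·σ_2 = 6(s'(6) - Δ_1) = -3.
Solving the tridiagonal system: σ_0 = -1, σ_1 = 13/2, σ_2 = -4.
On [4, 6], s'(t) = b_1 + 2c_1·(t - 4) + 3d_1·(t - 4)² with b_1 = Δ_1 - h_1(2σ_1 + σ_2)/6 = 1/2, c_1 = σ_1/2 = 13/4, d_1 = (σ_2 - σ_1)/(6h_1) = -7/8. So s'(4) = 1/2.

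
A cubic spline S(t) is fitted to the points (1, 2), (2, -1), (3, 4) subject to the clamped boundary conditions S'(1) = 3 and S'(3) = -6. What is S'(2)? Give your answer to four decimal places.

2.2500

Let m_i = S''(x_i). Step sizes h_i = 1, 1; slopes of the chords Δ_i = (y_(i+1) - y_i)/h_i = -3, 5.
  1·m_0 + 4·m_1 + 1·m_2 = 6(Δ_1 - Δ_0) = 48
Clamped end conditions give two more equations: 2h_0·m_0 + h_0·m_1 = 6(Δ_0 - S'(1)) = -36 and h_1·m_1 + 2h_1·m_2 = 6(S'(3) - Δ_1) = -66.
Forward elimination and back-substitution give m_0 = -69/2, m_1 = 33, m_2 = -99/2.
On [2, 3], S'(t) = b_1 + 2c_1·(t - 2) + 3d_1·(t - 2)² with b_1 = Δ_1 - h_1(2m_1 + m_2)/6 = 9/4, c_1 = m_1/2 = 33/2, d_1 = (m_2 - m_1)/(6h_1) = -55/4. So S'(2) = 9/4.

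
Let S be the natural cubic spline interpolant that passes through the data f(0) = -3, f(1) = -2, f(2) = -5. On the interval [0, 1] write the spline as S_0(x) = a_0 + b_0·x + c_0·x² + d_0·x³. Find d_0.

-1

Put M_i = S'' at the i-th knot. Here h = (1, 1) and Δ = (1, -3), so the interior equations h_(i-1)·M_(i-1) + 2(h_(i-1)+h_i)·M_i + h_i·M_(i+1) = 6(Δ_i − Δ_(i-1)) read
  1·M_0 + 4·M_1 + 1·M_2 = 6(Δ_1 - Δ_0) = -24
Natural end conditions: M_0 = M_2 = 0.
Hence M_0 = 0, M_1 = -6, M_2 = 0.
On [0, 1], with S_0(x) = a_0 + b_0·x + c_0·x² + d_0·x³: c_0 = M_0/2 = 0, d_0 = (M_1 - M_0)/(6h_0) = -1, b_0 = Δ_0 - h_0(2M_0 + M_1)/6 = 2.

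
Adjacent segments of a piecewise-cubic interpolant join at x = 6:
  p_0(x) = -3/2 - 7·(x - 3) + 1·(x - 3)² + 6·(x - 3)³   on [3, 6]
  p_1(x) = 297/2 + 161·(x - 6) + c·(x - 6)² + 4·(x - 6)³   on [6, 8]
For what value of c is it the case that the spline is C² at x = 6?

p_0''(x) = 2 + 36·(x - 3), so p_0''(6) = 110. On the right, p_1''(6) = 2c, so c = 55.

55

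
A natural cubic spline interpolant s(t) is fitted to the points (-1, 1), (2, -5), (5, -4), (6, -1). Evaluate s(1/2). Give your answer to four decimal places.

-2.4138

Write M_i for s''(x_i). With h_i = 3, 3, 1 and divided differences Δ_i = -2, 1/3, 3, the continuity of s' gives the tridiagonal system
  3·M_0 + 12·M_1 + 3·M_2 = 6(Δ_1 - Δ_0) = 14
  3·M_1 + 8·M_2 + 1·M_3 = 6(Δ_2 - Δ_1) = 16
Natural end conditions: M_0 = M_3 = 0.
Hence M_0 = 0, M_1 = 64/87, M_2 = 50/29, M_3 = 0.
On [-1, 2], s(t) = 1 - 206/87·(t + 1) + 0·(t + 1)² + 32/783·(t + 1)³.
With (t + 1) = 3/2: s(1/2) = -70/29.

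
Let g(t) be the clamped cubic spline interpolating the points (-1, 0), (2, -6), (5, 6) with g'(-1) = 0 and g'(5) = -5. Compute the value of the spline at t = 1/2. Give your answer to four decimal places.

-4.0313

With σ_i denoting the second derivative at x_i, h_i = 3, 3, and Δ_i = (y_(i+1) − y_i)/h_i = -2, 4:
  3·σ_0 + 12·σ_1 + 3·σ_2 = 6(Δ_1 - Δ_0) = 36
Clamped end conditions give two more equations: 2h_0·σ_0 + h_0·σ_1 = 6(Δ_0 - g'(-1)) = -12 and h_1·σ_1 + 2h_1·σ_2 = 6(g'(5) - Δ_1) = -54.
Hence σ_0 = -35/6, σ_1 = 23/3, σ_2 = -77/6.
On [-1, 2], g(t) = 0 + 0·(t + 1) - 35/12·(t + 1)² + 3/4·(t + 1)³.
With (t + 1) = 3/2: g(1/2) = -129/32.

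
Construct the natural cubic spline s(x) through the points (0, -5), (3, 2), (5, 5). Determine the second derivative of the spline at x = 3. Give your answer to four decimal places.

-0.5000

Put M_i = s'' at the i-th knot. Here h = (3, 2) and Δ = (7/3, 3/2), so the interior equations h_(i-1)·M_(i-1) + 2(h_(i-1)+h_i)·M_i + h_i·M_(i+1) = 6(Δ_i − Δ_(i-1)) read
  3·M_0 + 10·M_1 + 2·M_2 = 6(Δ_1 - Δ_0) = -5
Natural end conditions: M_0 = M_2 = 0.
Forward elimination and back-substitution give M_0 = 0, M_1 = -1/2, M_2 = 0.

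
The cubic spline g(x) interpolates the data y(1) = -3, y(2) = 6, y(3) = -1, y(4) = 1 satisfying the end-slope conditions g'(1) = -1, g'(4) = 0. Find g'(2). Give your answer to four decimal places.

With m_i denoting the second derivative at x_i, h_i = 1, 1, 1, and Δ_i = (y_(i+1) − y_i)/h_i = 9, -7, 2:
  1·m_0 + 4·m_1 + 1·m_2 = 6(Δ_1 - Δ_0) = -96
  1·m_1 + 4·m_2 + 1·m_3 = 6(Δ_2 - Δ_1) = 54
Clamped end conditions give two more equations: 2h_0·m_0 + h_0·m_1 = 6(Δ_0 - g'(1)) = 60 and h_2·m_2 + 2h_2·m_3 = 6(g'(4) - Δ_2) = -12.
Forward elimination and back-substitution give m_0 = 784/15, m_1 = -668/15, m_2 = 448/15, m_3 = -314/15.
On [2, 3], g'(x) = b_1 + 2c_1·(x - 2) + 3d_1·(x - 2)² with b_1 = Δ_1 - h_1(2m_1 + m_2)/6 = 43/15, c_1 = m_1/2 = -334/15, d_1 = (m_2 - m_1)/(6h_1) = 62/5. So g'(2) = 43/15.

2.8667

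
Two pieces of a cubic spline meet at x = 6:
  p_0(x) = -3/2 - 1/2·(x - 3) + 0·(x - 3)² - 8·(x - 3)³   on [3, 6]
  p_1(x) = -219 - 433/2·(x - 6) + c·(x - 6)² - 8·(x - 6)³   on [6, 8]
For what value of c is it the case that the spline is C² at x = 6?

p_0''(x) = 0 - 48·(x - 3), so p_0''(6) = -144. On the right, p_1''(6) = 2c, so c = -72.

-72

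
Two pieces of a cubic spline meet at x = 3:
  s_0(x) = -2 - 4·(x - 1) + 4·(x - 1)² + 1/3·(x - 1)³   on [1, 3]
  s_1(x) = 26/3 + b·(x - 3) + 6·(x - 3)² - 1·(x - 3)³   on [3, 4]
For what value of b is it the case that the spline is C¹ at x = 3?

s_0'(x) = -4 + 8·(x - 1) + 1·(x - 1)², so s_0'(3) = 16. On the right, s_1'(3) = b, so b = 16.

16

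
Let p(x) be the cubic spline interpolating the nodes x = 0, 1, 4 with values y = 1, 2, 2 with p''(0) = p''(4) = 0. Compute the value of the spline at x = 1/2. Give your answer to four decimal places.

Write M_i for p''(x_i). With h_i = 1, 3 and divided differences Δ_i = 1, 0, the continuity of p' gives the tridiagonal system
  1·M_0 + 8·M_1 + 3·M_2 = 6(Δ_1 - Δ_0) = -6
Natural end conditions: M_0 = M_2 = 0.
Solving: M_0 = 0, M_1 = -3/4, M_2 = 0.
On [0, 1], p(x) = 1 + 9/8·x + 0·x² - 1/8·x³.
With x = 1/2: p(1/2) = 99/64.

1.5469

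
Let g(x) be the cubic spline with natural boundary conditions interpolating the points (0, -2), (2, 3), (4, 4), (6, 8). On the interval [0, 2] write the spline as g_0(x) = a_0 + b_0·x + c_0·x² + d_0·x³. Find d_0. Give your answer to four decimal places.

Put σ_i = g'' at the i-th knot. Here h = (2, 2, 2) and Δ = (5/2, 1/2, 2), so the interior equations h_(i-1)·σ_(i-1) + 2(h_(i-1)+h_i)·σ_i + h_i·σ_(i+1) = 6(Δ_i − Δ_(i-1)) read
  2·σ_0 + 8·σ_1 + 2·σ_2 = 6(Δ_1 - Δ_0) = -12
  2·σ_1 + 8·σ_2 + 2·σ_3 = 6(Δ_2 - Δ_1) = 9
Natural end conditions: σ_0 = σ_3 = 0.
Solving the tridiagonal system: σ_0 = 0, σ_1 = -19/10, σ_2 = 8/5, σ_3 = 0.
On [0, 2], with g_0(x) = a_0 + b_0·x + c_0·x² + d_0·x³: c_0 = σ_0/2 = 0, d_0 = (σ_1 - σ_0)/(6h_0) = -19/120, b_0 = Δ_0 - h_0(2σ_0 + σ_1)/6 = 47/15.

-0.1583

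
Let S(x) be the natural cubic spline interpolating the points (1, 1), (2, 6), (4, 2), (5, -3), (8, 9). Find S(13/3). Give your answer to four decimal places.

With M_i denoting the second derivative at x_i, h_i = 1, 2, 1, 3, and Δ_i = (y_(i+1) − y_i)/h_i = 5, -2, -5, 4:
  1·M_0 + 6·M_1 + 2·M_2 = 6(Δ_1 - Δ_0) = -42
  2·M_1 + 6·M_2 + 1·M_3 = 6(Δ_2 - Δ_1) = -18
  1·M_2 + 8·M_3 + 3·M_4 = 6(Δ_3 - Δ_2) = 54
Natural end conditions: M_0 = M_4 = 0.
Forward elimination and back-substitution give M_0 = 0, M_1 = -789/125, M_2 = -258/125, M_3 = 876/125, M_4 = 0.
On [4, 5], S(x) = 2 - 137/25·(x - 4) - 129/125·(x - 4)² + 189/125·(x - 4)³.
With (x - 4) = 1/3: S(13/3) = 43/375.

0.1147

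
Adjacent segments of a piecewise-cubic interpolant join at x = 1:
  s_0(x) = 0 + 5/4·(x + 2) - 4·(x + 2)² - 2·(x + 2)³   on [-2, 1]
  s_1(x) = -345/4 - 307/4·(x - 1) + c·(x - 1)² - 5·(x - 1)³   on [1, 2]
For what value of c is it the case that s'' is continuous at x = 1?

-22

s_0''(x) = -8 - 12·(x + 2), so s_0''(1) = -44. On the right, s_1''(1) = 2c, so c = -22.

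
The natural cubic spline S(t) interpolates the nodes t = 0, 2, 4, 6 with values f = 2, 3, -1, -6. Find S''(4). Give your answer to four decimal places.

Let M_i = S''(x_i). Step sizes h_i = 2, 2, 2; slopes of the chords Δ_i = (y_(i+1) - y_i)/h_i = 1/2, -2, -5/2.
  2·M_0 + 8·M_1 + 2·M_2 = 6(Δ_1 - Δ_0) = -15
  2·M_1 + 8·M_2 + 2·M_3 = 6(Δ_2 - Δ_1) = -3
Natural end conditions: M_0 = M_3 = 0.
Solving the tridiagonal system: M_0 = 0, M_1 = -19/10, M_2 = 1/10, M_3 = 0.

0.1000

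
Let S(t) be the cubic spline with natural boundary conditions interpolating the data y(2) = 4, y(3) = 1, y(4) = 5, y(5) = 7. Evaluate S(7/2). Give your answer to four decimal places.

2.6250

With m_i denoting the second derivative at x_i, h_i = 1, 1, 1, and Δ_i = (y_(i+1) − y_i)/h_i = -3, 4, 2:
  1·m_0 + 4·m_1 + 1·m_2 = 6(Δ_1 - Δ_0) = 42
  1·m_1 + 4·m_2 + 1·m_3 = 6(Δ_2 - Δ_1) = -12
Natural end conditions: m_0 = m_3 = 0.
Forward elimination and back-substitution give m_0 = 0, m_1 = 12, m_2 = -6, m_3 = 0.
On [3, 4], S(t) = 1 + 1·(t - 3) + 6·(t - 3)² - 3·(t - 3)³.
With (t - 3) = 1/2: S(7/2) = 21/8.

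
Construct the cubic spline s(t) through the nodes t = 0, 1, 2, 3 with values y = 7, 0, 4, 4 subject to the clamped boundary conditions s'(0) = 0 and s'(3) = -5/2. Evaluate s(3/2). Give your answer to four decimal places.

1.0208

Write m_i for s''(x_i). With h_i = 1, 1, 1 and divided differences Δ_i = -7, 4, 0, the continuity of s' gives the tridiagonal system
  1·m_0 + 4·m_1 + 1·m_2 = 6(Δ_1 - Δ_0) = 66
  1·m_1 + 4·m_2 + 1·m_3 = 6(Δ_2 - Δ_1) = -24
Clamped end conditions give two more equations: 2h_0·m_0 + h_0·m_1 = 6(Δ_0 - s'(0)) = -42 and h_2·m_2 + 2h_2·m_3 = 6(s'(3) - Δ_2) = -15.
Solving: m_0 = -529/15, m_1 = 428/15, m_2 = -193/15, m_3 = -16/15.
On [1, 2], s(t) = 0 - 101/30·(t - 1) + 214/15·(t - 1)² - 69/10·(t - 1)³.
With (t - 1) = 1/2: s(3/2) = 49/48.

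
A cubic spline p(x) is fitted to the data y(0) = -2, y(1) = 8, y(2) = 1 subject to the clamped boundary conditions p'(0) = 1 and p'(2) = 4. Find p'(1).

1

Write m_i for p''(x_i). With h_i = 1, 1 and divided differences Δ_i = 10, -7, the continuity of p' gives the tridiagonal system
  1·m_0 + 4·m_1 + 1·m_2 = 6(Δ_1 - Δ_0) = -102
Clamped end conditions give two more equations: 2h_0·m_0 + h_0·m_1 = 6(Δ_0 - p'(0)) = 54 and h_1·m_1 + 2h_1·m_2 = 6(p'(2) - Δ_1) = 66.
Forward elimination and back-substitution give m_0 = 54, m_1 = -54, m_2 = 60.
On [1, 2], p'(x) = b_1 + 2c_1·(x - 1) + 3d_1·(x - 1)² with b_1 = Δ_1 - h_1(2m_1 + m_2)/6 = 1, c_1 = m_1/2 = -27, d_1 = (m_2 - m_1)/(6h_1) = 19. So p'(1) = 1.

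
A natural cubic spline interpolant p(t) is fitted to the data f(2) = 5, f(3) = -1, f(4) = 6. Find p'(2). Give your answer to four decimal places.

-9.2500

Put m_i = p'' at the i-th knot. Here h = (1, 1) and Δ = (-6, 7), so the interior equations h_(i-1)·m_(i-1) + 2(h_(i-1)+h_i)·m_i + h_i·m_(i+1) = 6(Δ_i − Δ_(i-1)) read
  1·m_0 + 4·m_1 + 1·m_2 = 6(Δ_1 - Δ_0) = 78
Natural end conditions: m_0 = m_2 = 0.
Forward elimination and back-substitution give m_0 = 0, m_1 = 39/2, m_2 = 0.
On [2, 3], p'(t) = b_0 + 2c_0·(t - 2) + 3d_0·(t - 2)² with b_0 = Δ_0 - h_0(2m_0 + m_1)/6 = -37/4, c_0 = m_0/2 = 0, d_0 = (m_1 - m_0)/(6h_0) = 13/4. So p'(2) = -37/4.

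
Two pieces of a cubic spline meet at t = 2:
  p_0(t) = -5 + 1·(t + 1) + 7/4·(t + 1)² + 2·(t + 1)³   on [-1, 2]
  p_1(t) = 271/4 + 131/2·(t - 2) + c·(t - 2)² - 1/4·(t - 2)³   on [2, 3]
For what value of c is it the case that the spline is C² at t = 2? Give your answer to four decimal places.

p_0''(t) = 7/2 + 12·(t + 1), so p_0''(2) = 79/2. On the right, p_1''(2) = 2c, so c = 79/4.

19.7500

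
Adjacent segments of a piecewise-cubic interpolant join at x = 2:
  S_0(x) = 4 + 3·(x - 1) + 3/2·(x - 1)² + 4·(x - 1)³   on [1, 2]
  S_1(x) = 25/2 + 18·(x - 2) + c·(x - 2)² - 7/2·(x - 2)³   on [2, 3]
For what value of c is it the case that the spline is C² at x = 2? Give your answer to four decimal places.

S_0''(x) = 3 + 24·(x - 1), so S_0''(2) = 27. On the right, S_1''(2) = 2c, so c = 27/2.

13.5000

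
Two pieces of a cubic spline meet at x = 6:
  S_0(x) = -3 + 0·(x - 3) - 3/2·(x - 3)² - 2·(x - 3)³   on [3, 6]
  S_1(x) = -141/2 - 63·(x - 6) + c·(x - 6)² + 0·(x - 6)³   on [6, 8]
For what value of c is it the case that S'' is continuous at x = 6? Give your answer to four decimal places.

S_0''(x) = -3 - 12·(x - 3), so S_0''(6) = -39. On the right, S_1''(6) = 2c, so c = -39/2.

-19.5000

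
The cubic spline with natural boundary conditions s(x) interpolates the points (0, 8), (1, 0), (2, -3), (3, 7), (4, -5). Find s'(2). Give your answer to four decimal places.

Put m_i = s'' at the i-th knot. Here h = (1, 1, 1, 1) and Δ = (-8, -3, 10, -12), so the interior equations h_(i-1)·m_(i-1) + 2(h_(i-1)+h_i)·m_i + h_i·m_(i+1) = 6(Δ_i − Δ_(i-1)) read
  1·m_0 + 4·m_1 + 1·m_2 = 6(Δ_1 - Δ_0) = 30
  1·m_1 + 4·m_2 + 1·m_3 = 6(Δ_2 - Δ_1) = 78
  1·m_2 + 4·m_3 + 1·m_4 = 6(Δ_3 - Δ_2) = -132
Natural end conditions: m_0 = m_4 = 0.
Solving the tridiagonal system: m_0 = 0, m_1 = 3/28, m_2 = 207/7, m_3 = -1131/28, m_4 = 0.
On [2, 3], s'(x) = b_2 + 2c_2·(x - 2) + 3d_2·(x - 2)² with b_2 = Δ_2 - h_2(2m_2 + m_3)/6 = 55/8, c_2 = m_2/2 = 207/14, d_2 = (m_3 - m_2)/(6h_2) = -653/56. So s'(2) = 55/8.

6.8750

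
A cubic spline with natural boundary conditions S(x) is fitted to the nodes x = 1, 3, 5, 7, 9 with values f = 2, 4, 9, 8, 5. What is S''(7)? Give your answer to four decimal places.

-0.0804

Let m_i = S''(x_i). Step sizes h_i = 2, 2, 2, 2; slopes of the chords Δ_i = (y_(i+1) - y_i)/h_i = 1, 5/2, -1/2, -3/2.
  2·m_0 + 8·m_1 + 2·m_2 = 6(Δ_1 - Δ_0) = 9
  2·m_1 + 8·m_2 + 2·m_3 = 6(Δ_2 - Δ_1) = -18
  2·m_2 + 8·m_3 + 2·m_4 = 6(Δ_3 - Δ_2) = -6
Natural end conditions: m_0 = m_4 = 0.
Hence m_0 = 0, m_1 = 201/112, m_2 = -75/28, m_3 = -9/112, m_4 = 0.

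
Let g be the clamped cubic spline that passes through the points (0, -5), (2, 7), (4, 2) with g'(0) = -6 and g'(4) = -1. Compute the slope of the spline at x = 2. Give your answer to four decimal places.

4.3750

Write m_i for g''(x_i). With h_i = 2, 2 and divided differences Δ_i = 6, -5/2, the continuity of g' gives the tridiagonal system
  2·m_0 + 8·m_1 + 2·m_2 = 6(Δ_1 - Δ_0) = -51
Clamped end conditions give two more equations: 2h_0·m_0 + h_0·m_1 = 6(Δ_0 - g'(0)) = 72 and h_1·m_1 + 2h_1·m_2 = 6(g'(4) - Δ_1) = 9.
Solving: m_0 = 205/8, m_1 = -61/4, m_2 = 79/8.
On [2, 4], g'(x) = b_1 + 2c_1·(x - 2) + 3d_1·(x - 2)² with b_1 = Δ_1 - h_1(2m_1 + m_2)/6 = 35/8, c_1 = m_1/2 = -61/8, d_1 = (m_2 - m_1)/(6h_1) = 67/32. So g'(2) = 35/8.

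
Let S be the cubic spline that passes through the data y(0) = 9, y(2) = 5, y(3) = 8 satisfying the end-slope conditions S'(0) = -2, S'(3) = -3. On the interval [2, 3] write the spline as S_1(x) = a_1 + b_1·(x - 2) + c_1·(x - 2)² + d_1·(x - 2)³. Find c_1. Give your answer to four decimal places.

5.3333

Put σ_i = S'' at the i-th knot. Here h = (2, 1) and Δ = (-2, 3), so the interior equations h_(i-1)·σ_(i-1) + 2(h_(i-1)+h_i)·σ_i + h_i·σ_(i+1) = 6(Δ_i − Δ_(i-1)) read
  2·σ_0 + 6·σ_1 + 1·σ_2 = 6(Δ_1 - Δ_0) = 30
Clamped end conditions give two more equations: 2h_0·σ_0 + h_0·σ_1 = 6(Δ_0 - S'(0)) = 0 and h_1·σ_1 + 2h_1·σ_2 = 6(S'(3) - Δ_1) = -36.
Forward elimination and back-substitution give σ_0 = -16/3, σ_1 = 32/3, σ_2 = -70/3.
On [2, 3], with S_1(x) = a_1 + b_1·(x - 2) + c_1·(x - 2)² + d_1·(x - 2)³: c_1 = σ_1/2 = 16/3, d_1 = (σ_2 - σ_1)/(6h_1) = -17/3, b_1 = Δ_1 - h_1(2σ_1 + σ_2)/6 = 10/3.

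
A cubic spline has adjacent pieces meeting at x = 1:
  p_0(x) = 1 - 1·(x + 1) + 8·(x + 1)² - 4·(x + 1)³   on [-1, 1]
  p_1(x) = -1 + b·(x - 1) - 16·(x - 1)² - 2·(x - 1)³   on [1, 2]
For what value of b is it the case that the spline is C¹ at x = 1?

-17

p_0'(x) = -1 + 16·(x + 1) - 12·(x + 1)², so p_0'(1) = -17. On the right, p_1'(1) = b, so b = -17.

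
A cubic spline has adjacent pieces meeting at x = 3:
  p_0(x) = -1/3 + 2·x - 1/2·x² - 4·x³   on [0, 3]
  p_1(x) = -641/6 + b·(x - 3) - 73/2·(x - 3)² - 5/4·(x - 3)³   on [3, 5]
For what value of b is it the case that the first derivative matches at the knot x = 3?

p_0'(x) = 2 - 1·x - 12·x², so p_0'(3) = -109. On the right, p_1'(3) = b, so b = -109.

-109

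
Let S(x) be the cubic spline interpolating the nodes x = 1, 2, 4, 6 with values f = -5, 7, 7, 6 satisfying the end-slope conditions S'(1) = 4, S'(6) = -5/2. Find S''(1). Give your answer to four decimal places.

33.8261

Let M_i = S''(x_i). Step sizes h_i = 1, 2, 2; slopes of the chords Δ_i = (y_(i+1) - y_i)/h_i = 12, 0, -1/2.
  1·M_0 + 6·M_1 + 2·M_2 = 6(Δ_1 - Δ_0) = -72
  2·M_1 + 8·M_2 + 2·M_3 = 6(Δ_2 - Δ_1) = -3
Clamped end conditions give two more equations: 2h_0·M_0 + h_0·M_1 = 6(Δ_0 - S'(1)) = 48 and h_2·M_2 + 2h_2·M_3 = 6(S'(6) - Δ_2) = -12.
Hence M_0 = 778/23, M_1 = -452/23, M_2 = 139/23, M_3 = -277/46.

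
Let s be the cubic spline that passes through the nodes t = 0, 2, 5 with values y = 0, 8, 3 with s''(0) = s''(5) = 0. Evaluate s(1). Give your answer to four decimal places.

Let M_i = s''(x_i). Step sizes h_i = 2, 3; slopes of the chords Δ_i = (y_(i+1) - y_i)/h_i = 4, -5/3.
  2·M_0 + 10·M_1 + 3·M_2 = 6(Δ_1 - Δ_0) = -34
Natural end conditions: M_0 = M_2 = 0.
Solving the tridiagonal system: M_0 = 0, M_1 = -17/5, M_2 = 0.
On [0, 2], s(t) = 0 + 77/15·t + 0·t² - 17/60·t³.
With t = 1: s(1) = 97/20.

4.8500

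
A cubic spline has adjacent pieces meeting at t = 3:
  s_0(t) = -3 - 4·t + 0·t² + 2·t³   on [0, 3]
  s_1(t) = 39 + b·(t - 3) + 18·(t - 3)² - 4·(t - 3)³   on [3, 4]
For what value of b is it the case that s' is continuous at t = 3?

50

s_0'(t) = -4 + 0·t + 6·t², so s_0'(3) = 50. On the right, s_1'(3) = b, so b = 50.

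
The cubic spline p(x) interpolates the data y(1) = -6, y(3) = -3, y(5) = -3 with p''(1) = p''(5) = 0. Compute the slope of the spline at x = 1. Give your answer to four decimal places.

1.8750

Write M_i for p''(x_i). With h_i = 2, 2 and divided differences Δ_i = 3/2, 0, the continuity of p' gives the tridiagonal system
  2·M_0 + 8·M_1 + 2·M_2 = 6(Δ_1 - Δ_0) = -9
Natural end conditions: M_0 = M_2 = 0.
Solving: M_0 = 0, M_1 = -9/8, M_2 = 0.
On [1, 3], p'(x) = b_0 + 2c_0·(x - 1) + 3d_0·(x - 1)² with b_0 = Δ_0 - h_0(2M_0 + M_1)/6 = 15/8, c_0 = M_0/2 = 0, d_0 = (M_1 - M_0)/(6h_0) = -3/32. So p'(1) = 15/8.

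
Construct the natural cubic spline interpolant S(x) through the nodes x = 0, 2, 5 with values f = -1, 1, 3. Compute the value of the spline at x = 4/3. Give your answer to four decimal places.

Put M_i = S'' at the i-th knot. Here h = (2, 3) and Δ = (1, 2/3), so the interior equations h_(i-1)·M_(i-1) + 2(h_(i-1)+h_i)·M_i + h_i·M_(i+1) = 6(Δ_i − Δ_(i-1)) read
  2·M_0 + 10·M_1 + 3·M_2 = 6(Δ_1 - Δ_0) = -2
Natural end conditions: M_0 = M_2 = 0.
Hence M_0 = 0, M_1 = -1/5, M_2 = 0.
On [0, 2], S(x) = -1 + 16/15·x + 0·x² - 1/60·x³.
With x = 4/3: S(4/3) = 31/81.

0.3827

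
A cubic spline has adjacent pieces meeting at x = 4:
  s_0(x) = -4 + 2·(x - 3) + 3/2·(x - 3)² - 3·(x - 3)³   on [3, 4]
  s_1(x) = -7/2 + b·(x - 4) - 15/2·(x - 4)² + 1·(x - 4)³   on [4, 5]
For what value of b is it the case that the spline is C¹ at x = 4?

s_0'(x) = 2 + 3·(x - 3) - 9·(x - 3)², so s_0'(4) = -4. On the right, s_1'(4) = b, so b = -4.

-4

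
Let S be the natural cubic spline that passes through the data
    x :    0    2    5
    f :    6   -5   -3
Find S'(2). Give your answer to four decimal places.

With σ_i denoting the second derivative at x_i, h_i = 2, 3, and Δ_i = (y_(i+1) − y_i)/h_i = -11/2, 2/3:
  2·σ_0 + 10·σ_1 + 3·σ_2 = 6(Δ_1 - Δ_0) = 37
Natural end conditions: σ_0 = σ_2 = 0.
Solving the tridiagonal system: σ_0 = 0, σ_1 = 37/10, σ_2 = 0.
On [2, 5], S'(x) = b_1 + 2c_1·(x - 2) + 3d_1·(x - 2)² with b_1 = Δ_1 - h_1(2σ_1 + σ_2)/6 = -91/30, c_1 = σ_1/2 = 37/20, d_1 = (σ_2 - σ_1)/(6h_1) = -37/180. So S'(2) = -91/30.

-3.0333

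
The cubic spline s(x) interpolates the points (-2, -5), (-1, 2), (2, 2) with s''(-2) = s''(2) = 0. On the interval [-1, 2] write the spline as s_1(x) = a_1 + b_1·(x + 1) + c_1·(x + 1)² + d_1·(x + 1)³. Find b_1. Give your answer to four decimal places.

Put M_i = s'' at the i-th knot. Here h = (1, 3) and Δ = (7, 0), so the interior equations h_(i-1)·M_(i-1) + 2(h_(i-1)+h_i)·M_i + h_i·M_(i+1) = 6(Δ_i − Δ_(i-1)) read
  1·M_0 + 8·M_1 + 3·M_2 = 6(Δ_1 - Δ_0) = -42
Natural end conditions: M_0 = M_2 = 0.
Forward elimination and back-substitution give M_0 = 0, M_1 = -21/4, M_2 = 0.
On [-1, 2], with s_1(x) = a_1 + b_1·(x + 1) + c_1·(x + 1)² + d_1·(x + 1)³: c_1 = M_1/2 = -21/8, d_1 = (M_2 - M_1)/(6h_1) = 7/24, b_1 = Δ_1 - h_1(2M_1 + M_2)/6 = 21/4.

5.2500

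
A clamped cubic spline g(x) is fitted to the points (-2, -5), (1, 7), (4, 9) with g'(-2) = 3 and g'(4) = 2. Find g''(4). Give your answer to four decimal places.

2.8333

With M_i denoting the second derivative at x_i, h_i = 3, 3, and Δ_i = (y_(i+1) − y_i)/h_i = 4, 2/3:
  3·M_0 + 12·M_1 + 3·M_2 = 6(Δ_1 - Δ_0) = -20
Clamped end conditions give two more equations: 2h_0·M_0 + h_0·M_1 = 6(Δ_0 - g'(-2)) = 6 and h_1·M_1 + 2h_1·M_2 = 6(g'(4) - Δ_1) = 8.
Forward elimination and back-substitution give M_0 = 5/2, M_1 = -3, M_2 = 17/6.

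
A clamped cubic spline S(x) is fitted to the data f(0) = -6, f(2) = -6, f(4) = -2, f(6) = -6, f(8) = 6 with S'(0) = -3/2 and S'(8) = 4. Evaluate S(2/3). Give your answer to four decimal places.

With σ_i denoting the second derivative at x_i, h_i = 2, 2, 2, 2, and Δ_i = (y_(i+1) − y_i)/h_i = 0, 2, -2, 6:
  2·σ_0 + 8·σ_1 + 2·σ_2 = 6(Δ_1 - Δ_0) = 12
  2·σ_1 + 8·σ_2 + 2·σ_3 = 6(Δ_2 - Δ_1) = -24
  2·σ_2 + 8·σ_3 + 2·σ_4 = 6(Δ_3 - Δ_2) = 48
Clamped end conditions give two more equations: 2h_0·σ_0 + h_0·σ_1 = 6(Δ_0 - S'(0)) = 9 and h_3·σ_3 + 2h_3·σ_4 = 6(S'(8) - Δ_3) = -12.
Hence σ_0 = 95/112, σ_1 = 157/56, σ_2 = -97/16, σ_3 = 529/56, σ_4 = -865/112.
On [0, 2], S(x) = -6 - 3/2·x + 95/224·x² + 73/448·x³.
With x = 2/3: S(2/3) = -5113/756.

-6.7632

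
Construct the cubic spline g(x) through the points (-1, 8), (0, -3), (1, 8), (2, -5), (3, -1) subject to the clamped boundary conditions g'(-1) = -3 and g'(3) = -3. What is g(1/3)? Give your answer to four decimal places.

Write σ_i for g''(x_i). With h_i = 1, 1, 1, 1 and divided differences Δ_i = -11, 11, -13, 4, the continuity of g' gives the tridiagonal system
  1·σ_0 + 4·σ_1 + 1·σ_2 = 6(Δ_1 - Δ_0) = 132
  1·σ_1 + 4·σ_2 + 1·σ_3 = 6(Δ_2 - Δ_1) = -144
  1·σ_2 + 4·σ_3 + 1·σ_4 = 6(Δ_3 - Δ_2) = 102
Clamped end conditions give two more equations: 2h_0·σ_0 + h_0·σ_1 = 6(Δ_0 - g'(-1)) = -48 and h_3·σ_3 + 2h_3·σ_4 = 6(g'(3) - Δ_3) = -42.
Solving the tridiagonal system: σ_0 = -1557/28, σ_1 = 885/14, σ_2 = -261/4, σ_3 = 753/14, σ_4 = -1341/28.
On [0, 1], g(x) = -3 + 45/56·x + 885/28·x² - 1199/56·x³.
With x = 1/3: g(1/3) = -5/378.

-0.0132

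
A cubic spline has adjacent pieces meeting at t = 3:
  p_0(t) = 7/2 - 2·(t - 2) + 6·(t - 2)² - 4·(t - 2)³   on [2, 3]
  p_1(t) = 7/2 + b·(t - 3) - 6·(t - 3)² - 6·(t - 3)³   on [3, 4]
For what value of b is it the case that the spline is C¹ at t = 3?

p_0'(t) = -2 + 12·(t - 2) - 12·(t - 2)², so p_0'(3) = -2. On the right, p_1'(3) = b, so b = -2.

-2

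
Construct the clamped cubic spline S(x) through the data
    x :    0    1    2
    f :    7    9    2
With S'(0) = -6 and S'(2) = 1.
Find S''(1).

-34

Write σ_i for S''(x_i). With h_i = 1, 1 and divided differences Δ_i = 2, -7, the continuity of S' gives the tridiagonal system
  1·σ_0 + 4·σ_1 + 1·σ_2 = 6(Δ_1 - Δ_0) = -54
Clamped end conditions give two more equations: 2h_0·σ_0 + h_0·σ_1 = 6(Δ_0 - S'(0)) = 48 and h_1·σ_1 + 2h_1·σ_2 = 6(S'(2) - Δ_1) = 48.
Solving the tridiagonal system: σ_0 = 41, σ_1 = -34, σ_2 = 41.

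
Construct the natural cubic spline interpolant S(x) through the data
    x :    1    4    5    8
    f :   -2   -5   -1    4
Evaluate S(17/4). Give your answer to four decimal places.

-4.1324

Write M_i for S''(x_i). With h_i = 3, 1, 3 and divided differences Δ_i = -1, 4, 5/3, the continuity of S' gives the tridiagonal system
  3·M_0 + 8·M_1 + 1·M_2 = 6(Δ_1 - Δ_0) = 30
  1·M_1 + 8·M_2 + 3·M_3 = 6(Δ_2 - Δ_1) = -14
Natural end conditions: M_0 = M_3 = 0.
Solving the tridiagonal system: M_0 = 0, M_1 = 254/63, M_2 = -142/63, M_3 = 0.
On [4, 5], S(x) = -5 + 191/63·(x - 4) + 127/63·(x - 4)² - 22/21·(x - 4)³.
With (x - 4) = 1/4: S(17/4) = -2777/672.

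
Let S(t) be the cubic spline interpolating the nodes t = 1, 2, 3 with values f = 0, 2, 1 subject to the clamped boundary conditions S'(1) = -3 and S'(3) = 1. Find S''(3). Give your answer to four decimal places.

12.5000

Let M_i = S''(x_i). Step sizes h_i = 1, 1; slopes of the chords Δ_i = (y_(i+1) - y_i)/h_i = 2, -1.
  1·M_0 + 4·M_1 + 1·M_2 = 6(Δ_1 - Δ_0) = -18
Clamped end conditions give two more equations: 2h_0·M_0 + h_0·M_1 = 6(Δ_0 - S'(1)) = 30 and h_1·M_1 + 2h_1·M_2 = 6(S'(3) - Δ_1) = 12.
Solving: M_0 = 43/2, M_1 = -13, M_2 = 25/2.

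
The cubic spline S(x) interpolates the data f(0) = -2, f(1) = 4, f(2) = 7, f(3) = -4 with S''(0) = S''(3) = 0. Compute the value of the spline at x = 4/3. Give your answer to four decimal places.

Let M_i = S''(x_i). Step sizes h_i = 1, 1, 1; slopes of the chords Δ_i = (y_(i+1) - y_i)/h_i = 6, 3, -11.
  1·M_0 + 4·M_1 + 1·M_2 = 6(Δ_1 - Δ_0) = -18
  1·M_1 + 4·M_2 + 1·M_3 = 6(Δ_2 - Δ_1) = -84
Natural end conditions: M_0 = M_3 = 0.
Solving the tridiagonal system: M_0 = 0, M_1 = 4/5, M_2 = -106/5, M_3 = 0.
On [1, 2], S(x) = 4 + 94/15·(x - 1) + 2/5·(x - 1)² - 11/3·(x - 1)³.
With (x - 1) = 1/3: S(4/3) = 2429/405.

5.9975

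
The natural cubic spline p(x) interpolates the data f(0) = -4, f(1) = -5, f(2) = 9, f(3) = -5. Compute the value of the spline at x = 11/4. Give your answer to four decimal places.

Let m_i = p''(x_i). Step sizes h_i = 1, 1, 1; slopes of the chords Δ_i = (y_(i+1) - y_i)/h_i = -1, 14, -14.
  1·m_0 + 4·m_1 + 1·m_2 = 6(Δ_1 - Δ_0) = 90
  1·m_1 + 4·m_2 + 1·m_3 = 6(Δ_2 - Δ_1) = -168
Natural end conditions: m_0 = m_3 = 0.
Solving the tridiagonal system: m_0 = 0, m_1 = 176/5, m_2 = -254/5, m_3 = 0.
On [2, 3], p(x) = 9 + 44/15·(x - 2) - 127/5·(x - 2)² + 127/15·(x - 2)³.
With (x - 2) = 3/4: p(11/4) = 31/64.

0.4844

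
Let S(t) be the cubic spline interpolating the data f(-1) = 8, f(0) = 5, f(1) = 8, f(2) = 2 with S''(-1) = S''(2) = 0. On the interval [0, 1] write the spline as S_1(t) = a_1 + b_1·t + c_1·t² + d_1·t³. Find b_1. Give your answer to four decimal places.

Write σ_i for S''(x_i). With h_i = 1, 1, 1 and divided differences Δ_i = -3, 3, -6, the continuity of S' gives the tridiagonal system
  1·σ_0 + 4·σ_1 + 1·σ_2 = 6(Δ_1 - Δ_0) = 36
  1·σ_1 + 4·σ_2 + 1·σ_3 = 6(Δ_2 - Δ_1) = -54
Natural end conditions: σ_0 = σ_3 = 0.
Solving: σ_0 = 0, σ_1 = 66/5, σ_2 = -84/5, σ_3 = 0.
On [0, 1], with S_1(t) = a_1 + b_1·t + c_1·t² + d_1·t³: c_1 = σ_1/2 = 33/5, d_1 = (σ_2 - σ_1)/(6h_1) = -5, b_1 = Δ_1 - h_1(2σ_1 + σ_2)/6 = 7/5.

1.4000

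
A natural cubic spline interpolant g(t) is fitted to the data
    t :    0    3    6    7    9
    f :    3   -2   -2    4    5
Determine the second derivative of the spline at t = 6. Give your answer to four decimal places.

With M_i denoting the second derivative at x_i, h_i = 3, 3, 1, 2, and Δ_i = (y_(i+1) − y_i)/h_i = -5/3, 0, 6, 1/2:
  3·M_0 + 12·M_1 + 3·M_2 = 6(Δ_1 - Δ_0) = 10
  3·M_1 + 8·M_2 + 1·M_3 = 6(Δ_2 - Δ_1) = 36
  1·M_2 + 6·M_3 + 2·M_4 = 6(Δ_3 - Δ_2) = -33
Natural end conditions: M_0 = M_4 = 0.
Solving the tridiagonal system: M_0 = 0, M_1 = -277/510, M_2 = 468/85, M_3 = -1091/170, M_4 = 0.

5.5059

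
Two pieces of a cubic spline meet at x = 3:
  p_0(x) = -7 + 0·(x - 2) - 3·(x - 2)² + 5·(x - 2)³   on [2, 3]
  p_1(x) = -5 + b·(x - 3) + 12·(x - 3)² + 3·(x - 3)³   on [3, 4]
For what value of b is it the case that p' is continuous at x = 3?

9

p_0'(x) = 0 - 6·(x - 2) + 15·(x - 2)², so p_0'(3) = 9. On the right, p_1'(3) = b, so b = 9.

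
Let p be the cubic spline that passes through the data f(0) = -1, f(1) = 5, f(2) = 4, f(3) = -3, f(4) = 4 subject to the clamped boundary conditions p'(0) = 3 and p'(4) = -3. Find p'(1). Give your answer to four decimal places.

4.9821

With M_i denoting the second derivative at x_i, h_i = 1, 1, 1, 1, and Δ_i = (y_(i+1) − y_i)/h_i = 6, -1, -7, 7:
  1·M_0 + 4·M_1 + 1·M_2 = 6(Δ_1 - Δ_0) = -42
  1·M_1 + 4·M_2 + 1·M_3 = 6(Δ_2 - Δ_1) = -36
  1·M_2 + 4·M_3 + 1·M_4 = 6(Δ_3 - Δ_2) = 84
Clamped end conditions give two more equations: 2h_0·M_0 + h_0·M_1 = 6(Δ_0 - p'(0)) = 18 and h_3·M_3 + 2h_3·M_4 = 6(p'(4) - Δ_3) = -60.
Solving: M_0 = 393/28, M_1 = -141/14, M_2 = -63/4, M_3 = 519/14, M_4 = -1359/28.
On [1, 2], p'(x) = b_1 + 2c_1·(x - 1) + 3d_1·(x - 1)² with b_1 = Δ_1 - h_1(2M_1 + M_2)/6 = 279/56, c_1 = M_1/2 = -141/28, d_1 = (M_2 - M_1)/(6h_1) = -53/56. So p'(1) = 279/56.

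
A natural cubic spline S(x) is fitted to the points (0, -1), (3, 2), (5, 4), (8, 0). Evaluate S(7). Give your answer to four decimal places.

Write m_i for S''(x_i). With h_i = 3, 2, 3 and divided differences Δ_i = 1, 1, -4/3, the continuity of S' gives the tridiagonal system
  3·m_0 + 10·m_1 + 2·m_2 = 6(Δ_1 - Δ_0) = 0
  2·m_1 + 10·m_2 + 3·m_3 = 6(Δ_2 - Δ_1) = -14
Natural end conditions: m_0 = m_3 = 0.
Solving the tridiagonal system: m_0 = 0, m_1 = 7/24, m_2 = -35/24, m_3 = 0.
On [5, 8], S(x) = 4 + 1/8·(x - 5) - 35/48·(x - 5)² + 35/432·(x - 5)³.
With (x - 5) = 2: S(7) = 107/54.

1.9815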